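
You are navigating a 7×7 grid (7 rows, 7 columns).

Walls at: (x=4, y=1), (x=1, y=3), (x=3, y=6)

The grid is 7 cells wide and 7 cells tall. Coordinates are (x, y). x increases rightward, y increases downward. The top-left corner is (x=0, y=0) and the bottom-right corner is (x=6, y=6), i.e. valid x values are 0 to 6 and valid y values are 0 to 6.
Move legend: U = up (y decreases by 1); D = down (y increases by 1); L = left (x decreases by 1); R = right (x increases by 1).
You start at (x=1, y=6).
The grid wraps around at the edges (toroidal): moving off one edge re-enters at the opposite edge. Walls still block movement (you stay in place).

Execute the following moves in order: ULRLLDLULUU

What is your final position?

Start: (x=1, y=6)
  U (up): (x=1, y=6) -> (x=1, y=5)
  L (left): (x=1, y=5) -> (x=0, y=5)
  R (right): (x=0, y=5) -> (x=1, y=5)
  L (left): (x=1, y=5) -> (x=0, y=5)
  L (left): (x=0, y=5) -> (x=6, y=5)
  D (down): (x=6, y=5) -> (x=6, y=6)
  L (left): (x=6, y=6) -> (x=5, y=6)
  U (up): (x=5, y=6) -> (x=5, y=5)
  L (left): (x=5, y=5) -> (x=4, y=5)
  U (up): (x=4, y=5) -> (x=4, y=4)
  U (up): (x=4, y=4) -> (x=4, y=3)
Final: (x=4, y=3)

Answer: Final position: (x=4, y=3)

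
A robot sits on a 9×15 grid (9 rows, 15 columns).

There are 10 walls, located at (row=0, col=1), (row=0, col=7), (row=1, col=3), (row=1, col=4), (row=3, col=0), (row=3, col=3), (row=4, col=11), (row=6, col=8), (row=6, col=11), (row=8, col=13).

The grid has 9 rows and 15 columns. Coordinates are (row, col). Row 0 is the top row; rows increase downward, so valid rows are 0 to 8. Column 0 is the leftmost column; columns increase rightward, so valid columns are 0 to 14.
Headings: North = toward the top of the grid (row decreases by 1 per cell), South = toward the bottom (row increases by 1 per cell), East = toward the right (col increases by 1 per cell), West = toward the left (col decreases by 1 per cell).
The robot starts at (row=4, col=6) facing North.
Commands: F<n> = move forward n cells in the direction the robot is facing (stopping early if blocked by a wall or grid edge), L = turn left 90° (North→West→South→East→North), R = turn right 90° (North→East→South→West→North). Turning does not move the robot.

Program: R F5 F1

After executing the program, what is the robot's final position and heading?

Answer: Final position: (row=4, col=10), facing East

Derivation:
Start: (row=4, col=6), facing North
  R: turn right, now facing East
  F5: move forward 4/5 (blocked), now at (row=4, col=10)
  F1: move forward 0/1 (blocked), now at (row=4, col=10)
Final: (row=4, col=10), facing East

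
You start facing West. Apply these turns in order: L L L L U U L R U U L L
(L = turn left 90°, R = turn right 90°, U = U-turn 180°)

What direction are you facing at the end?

Start: West
  L (left (90° counter-clockwise)) -> South
  L (left (90° counter-clockwise)) -> East
  L (left (90° counter-clockwise)) -> North
  L (left (90° counter-clockwise)) -> West
  U (U-turn (180°)) -> East
  U (U-turn (180°)) -> West
  L (left (90° counter-clockwise)) -> South
  R (right (90° clockwise)) -> West
  U (U-turn (180°)) -> East
  U (U-turn (180°)) -> West
  L (left (90° counter-clockwise)) -> South
  L (left (90° counter-clockwise)) -> East
Final: East

Answer: Final heading: East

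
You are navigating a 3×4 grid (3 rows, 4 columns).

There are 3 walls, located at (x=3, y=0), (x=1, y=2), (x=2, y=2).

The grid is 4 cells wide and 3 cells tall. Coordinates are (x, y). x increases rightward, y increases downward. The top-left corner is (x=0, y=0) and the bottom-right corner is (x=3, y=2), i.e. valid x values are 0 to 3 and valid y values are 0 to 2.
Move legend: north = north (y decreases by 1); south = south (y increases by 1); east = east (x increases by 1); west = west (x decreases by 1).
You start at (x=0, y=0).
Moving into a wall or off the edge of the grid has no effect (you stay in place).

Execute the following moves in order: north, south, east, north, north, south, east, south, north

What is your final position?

Answer: Final position: (x=2, y=0)

Derivation:
Start: (x=0, y=0)
  north (north): blocked, stay at (x=0, y=0)
  south (south): (x=0, y=0) -> (x=0, y=1)
  east (east): (x=0, y=1) -> (x=1, y=1)
  north (north): (x=1, y=1) -> (x=1, y=0)
  north (north): blocked, stay at (x=1, y=0)
  south (south): (x=1, y=0) -> (x=1, y=1)
  east (east): (x=1, y=1) -> (x=2, y=1)
  south (south): blocked, stay at (x=2, y=1)
  north (north): (x=2, y=1) -> (x=2, y=0)
Final: (x=2, y=0)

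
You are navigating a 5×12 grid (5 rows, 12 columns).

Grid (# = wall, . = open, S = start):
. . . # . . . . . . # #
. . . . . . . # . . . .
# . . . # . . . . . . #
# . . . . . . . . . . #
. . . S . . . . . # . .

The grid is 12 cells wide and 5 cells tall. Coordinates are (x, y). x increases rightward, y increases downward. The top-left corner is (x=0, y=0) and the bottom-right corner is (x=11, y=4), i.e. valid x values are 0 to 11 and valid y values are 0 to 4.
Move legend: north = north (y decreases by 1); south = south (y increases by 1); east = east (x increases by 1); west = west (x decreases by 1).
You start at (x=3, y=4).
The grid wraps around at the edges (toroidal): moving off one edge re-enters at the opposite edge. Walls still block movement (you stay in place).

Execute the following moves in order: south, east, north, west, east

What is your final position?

Start: (x=3, y=4)
  south (south): blocked, stay at (x=3, y=4)
  east (east): (x=3, y=4) -> (x=4, y=4)
  north (north): (x=4, y=4) -> (x=4, y=3)
  west (west): (x=4, y=3) -> (x=3, y=3)
  east (east): (x=3, y=3) -> (x=4, y=3)
Final: (x=4, y=3)

Answer: Final position: (x=4, y=3)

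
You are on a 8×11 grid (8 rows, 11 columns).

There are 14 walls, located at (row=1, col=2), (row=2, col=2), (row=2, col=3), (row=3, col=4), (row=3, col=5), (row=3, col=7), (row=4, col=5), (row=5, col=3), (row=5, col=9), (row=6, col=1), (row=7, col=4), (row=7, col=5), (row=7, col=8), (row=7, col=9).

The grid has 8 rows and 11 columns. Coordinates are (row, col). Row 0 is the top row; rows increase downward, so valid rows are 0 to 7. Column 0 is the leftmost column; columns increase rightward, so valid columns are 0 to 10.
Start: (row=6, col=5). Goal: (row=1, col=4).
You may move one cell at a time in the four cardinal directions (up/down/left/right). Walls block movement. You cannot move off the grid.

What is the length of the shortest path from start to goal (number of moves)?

Answer: Shortest path length: 8

Derivation:
BFS from (row=6, col=5) until reaching (row=1, col=4):
  Distance 0: (row=6, col=5)
  Distance 1: (row=5, col=5), (row=6, col=4), (row=6, col=6)
  Distance 2: (row=5, col=4), (row=5, col=6), (row=6, col=3), (row=6, col=7), (row=7, col=6)
  Distance 3: (row=4, col=4), (row=4, col=6), (row=5, col=7), (row=6, col=2), (row=6, col=8), (row=7, col=3), (row=7, col=7)
  Distance 4: (row=3, col=6), (row=4, col=3), (row=4, col=7), (row=5, col=2), (row=5, col=8), (row=6, col=9), (row=7, col=2)
  Distance 5: (row=2, col=6), (row=3, col=3), (row=4, col=2), (row=4, col=8), (row=5, col=1), (row=6, col=10), (row=7, col=1)
  Distance 6: (row=1, col=6), (row=2, col=5), (row=2, col=7), (row=3, col=2), (row=3, col=8), (row=4, col=1), (row=4, col=9), (row=5, col=0), (row=5, col=10), (row=7, col=0), (row=7, col=10)
  Distance 7: (row=0, col=6), (row=1, col=5), (row=1, col=7), (row=2, col=4), (row=2, col=8), (row=3, col=1), (row=3, col=9), (row=4, col=0), (row=4, col=10), (row=6, col=0)
  Distance 8: (row=0, col=5), (row=0, col=7), (row=1, col=4), (row=1, col=8), (row=2, col=1), (row=2, col=9), (row=3, col=0), (row=3, col=10)  <- goal reached here
One shortest path (8 moves): (row=6, col=5) -> (row=6, col=6) -> (row=5, col=6) -> (row=4, col=6) -> (row=3, col=6) -> (row=2, col=6) -> (row=2, col=5) -> (row=2, col=4) -> (row=1, col=4)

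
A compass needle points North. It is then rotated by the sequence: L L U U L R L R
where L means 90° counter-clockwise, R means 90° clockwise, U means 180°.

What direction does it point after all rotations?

Start: North
  L (left (90° counter-clockwise)) -> West
  L (left (90° counter-clockwise)) -> South
  U (U-turn (180°)) -> North
  U (U-turn (180°)) -> South
  L (left (90° counter-clockwise)) -> East
  R (right (90° clockwise)) -> South
  L (left (90° counter-clockwise)) -> East
  R (right (90° clockwise)) -> South
Final: South

Answer: Final heading: South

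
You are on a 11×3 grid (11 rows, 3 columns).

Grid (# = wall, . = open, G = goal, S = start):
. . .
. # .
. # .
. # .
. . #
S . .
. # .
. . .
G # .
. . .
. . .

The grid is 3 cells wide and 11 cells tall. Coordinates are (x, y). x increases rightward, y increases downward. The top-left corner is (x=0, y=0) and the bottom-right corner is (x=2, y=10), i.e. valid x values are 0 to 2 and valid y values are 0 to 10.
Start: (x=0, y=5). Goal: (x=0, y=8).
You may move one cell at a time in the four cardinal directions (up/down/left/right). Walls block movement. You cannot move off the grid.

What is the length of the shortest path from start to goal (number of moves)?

BFS from (x=0, y=5) until reaching (x=0, y=8):
  Distance 0: (x=0, y=5)
  Distance 1: (x=0, y=4), (x=1, y=5), (x=0, y=6)
  Distance 2: (x=0, y=3), (x=1, y=4), (x=2, y=5), (x=0, y=7)
  Distance 3: (x=0, y=2), (x=2, y=6), (x=1, y=7), (x=0, y=8)  <- goal reached here
One shortest path (3 moves): (x=0, y=5) -> (x=0, y=6) -> (x=0, y=7) -> (x=0, y=8)

Answer: Shortest path length: 3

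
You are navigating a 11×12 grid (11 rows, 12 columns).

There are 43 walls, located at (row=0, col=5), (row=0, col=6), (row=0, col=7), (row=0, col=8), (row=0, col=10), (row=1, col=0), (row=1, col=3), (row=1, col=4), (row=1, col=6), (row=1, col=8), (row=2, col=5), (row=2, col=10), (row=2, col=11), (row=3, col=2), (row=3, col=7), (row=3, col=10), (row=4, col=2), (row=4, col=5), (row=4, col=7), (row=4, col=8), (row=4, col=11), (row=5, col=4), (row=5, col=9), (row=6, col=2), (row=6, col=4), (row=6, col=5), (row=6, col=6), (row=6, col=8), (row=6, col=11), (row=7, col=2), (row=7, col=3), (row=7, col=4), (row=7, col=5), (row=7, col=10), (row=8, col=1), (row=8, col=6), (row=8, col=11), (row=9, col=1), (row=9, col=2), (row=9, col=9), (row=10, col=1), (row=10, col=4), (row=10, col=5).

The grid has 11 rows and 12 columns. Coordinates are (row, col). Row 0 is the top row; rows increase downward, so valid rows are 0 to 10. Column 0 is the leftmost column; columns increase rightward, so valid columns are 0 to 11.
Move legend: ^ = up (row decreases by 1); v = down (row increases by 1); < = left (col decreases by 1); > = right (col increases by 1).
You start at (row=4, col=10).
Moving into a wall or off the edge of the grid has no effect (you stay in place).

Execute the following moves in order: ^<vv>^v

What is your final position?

Answer: Final position: (row=5, col=10)

Derivation:
Start: (row=4, col=10)
  ^ (up): blocked, stay at (row=4, col=10)
  < (left): (row=4, col=10) -> (row=4, col=9)
  v (down): blocked, stay at (row=4, col=9)
  v (down): blocked, stay at (row=4, col=9)
  > (right): (row=4, col=9) -> (row=4, col=10)
  ^ (up): blocked, stay at (row=4, col=10)
  v (down): (row=4, col=10) -> (row=5, col=10)
Final: (row=5, col=10)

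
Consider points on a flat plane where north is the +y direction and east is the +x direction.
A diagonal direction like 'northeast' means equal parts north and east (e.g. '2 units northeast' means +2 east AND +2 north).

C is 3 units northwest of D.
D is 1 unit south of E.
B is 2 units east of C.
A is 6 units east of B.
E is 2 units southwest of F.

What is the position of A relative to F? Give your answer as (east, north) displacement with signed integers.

Answer: A is at (east=3, north=0) relative to F.

Derivation:
Place F at the origin (east=0, north=0).
  E is 2 units southwest of F: delta (east=-2, north=-2); E at (east=-2, north=-2).
  D is 1 unit south of E: delta (east=+0, north=-1); D at (east=-2, north=-3).
  C is 3 units northwest of D: delta (east=-3, north=+3); C at (east=-5, north=0).
  B is 2 units east of C: delta (east=+2, north=+0); B at (east=-3, north=0).
  A is 6 units east of B: delta (east=+6, north=+0); A at (east=3, north=0).
Therefore A relative to F: (east=3, north=0).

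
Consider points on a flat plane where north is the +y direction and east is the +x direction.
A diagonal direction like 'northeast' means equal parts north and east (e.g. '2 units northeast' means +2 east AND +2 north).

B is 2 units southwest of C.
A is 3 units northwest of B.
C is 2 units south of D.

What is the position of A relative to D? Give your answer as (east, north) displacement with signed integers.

Place D at the origin (east=0, north=0).
  C is 2 units south of D: delta (east=+0, north=-2); C at (east=0, north=-2).
  B is 2 units southwest of C: delta (east=-2, north=-2); B at (east=-2, north=-4).
  A is 3 units northwest of B: delta (east=-3, north=+3); A at (east=-5, north=-1).
Therefore A relative to D: (east=-5, north=-1).

Answer: A is at (east=-5, north=-1) relative to D.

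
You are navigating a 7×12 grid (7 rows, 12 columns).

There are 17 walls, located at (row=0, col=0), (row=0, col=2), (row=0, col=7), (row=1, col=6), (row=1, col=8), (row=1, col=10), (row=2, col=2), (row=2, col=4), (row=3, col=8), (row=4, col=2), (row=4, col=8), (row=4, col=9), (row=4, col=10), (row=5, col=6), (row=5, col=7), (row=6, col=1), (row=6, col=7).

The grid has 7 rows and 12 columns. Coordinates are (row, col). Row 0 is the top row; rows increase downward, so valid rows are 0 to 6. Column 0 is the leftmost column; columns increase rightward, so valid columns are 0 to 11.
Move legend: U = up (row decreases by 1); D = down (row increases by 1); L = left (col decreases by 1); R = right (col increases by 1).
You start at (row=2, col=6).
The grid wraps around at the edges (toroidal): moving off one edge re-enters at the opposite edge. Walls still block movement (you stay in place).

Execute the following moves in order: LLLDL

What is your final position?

Answer: Final position: (row=3, col=4)

Derivation:
Start: (row=2, col=6)
  L (left): (row=2, col=6) -> (row=2, col=5)
  L (left): blocked, stay at (row=2, col=5)
  L (left): blocked, stay at (row=2, col=5)
  D (down): (row=2, col=5) -> (row=3, col=5)
  L (left): (row=3, col=5) -> (row=3, col=4)
Final: (row=3, col=4)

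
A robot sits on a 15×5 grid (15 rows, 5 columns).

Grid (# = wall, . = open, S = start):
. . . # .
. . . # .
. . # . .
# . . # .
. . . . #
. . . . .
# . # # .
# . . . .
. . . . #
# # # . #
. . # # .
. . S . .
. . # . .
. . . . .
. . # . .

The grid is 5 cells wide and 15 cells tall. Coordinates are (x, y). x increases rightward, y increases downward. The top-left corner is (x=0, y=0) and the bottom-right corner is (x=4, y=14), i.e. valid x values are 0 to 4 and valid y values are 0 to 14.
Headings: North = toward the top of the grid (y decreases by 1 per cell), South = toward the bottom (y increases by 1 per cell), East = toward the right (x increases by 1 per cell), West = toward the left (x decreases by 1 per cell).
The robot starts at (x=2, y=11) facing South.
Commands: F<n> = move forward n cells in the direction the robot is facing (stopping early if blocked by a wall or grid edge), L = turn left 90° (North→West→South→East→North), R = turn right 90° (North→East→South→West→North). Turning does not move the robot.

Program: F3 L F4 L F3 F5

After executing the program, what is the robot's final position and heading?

Answer: Final position: (x=4, y=10), facing North

Derivation:
Start: (x=2, y=11), facing South
  F3: move forward 0/3 (blocked), now at (x=2, y=11)
  L: turn left, now facing East
  F4: move forward 2/4 (blocked), now at (x=4, y=11)
  L: turn left, now facing North
  F3: move forward 1/3 (blocked), now at (x=4, y=10)
  F5: move forward 0/5 (blocked), now at (x=4, y=10)
Final: (x=4, y=10), facing North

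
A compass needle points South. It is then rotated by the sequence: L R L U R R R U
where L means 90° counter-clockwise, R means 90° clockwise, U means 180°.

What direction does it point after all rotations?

Answer: Final heading: North

Derivation:
Start: South
  L (left (90° counter-clockwise)) -> East
  R (right (90° clockwise)) -> South
  L (left (90° counter-clockwise)) -> East
  U (U-turn (180°)) -> West
  R (right (90° clockwise)) -> North
  R (right (90° clockwise)) -> East
  R (right (90° clockwise)) -> South
  U (U-turn (180°)) -> North
Final: North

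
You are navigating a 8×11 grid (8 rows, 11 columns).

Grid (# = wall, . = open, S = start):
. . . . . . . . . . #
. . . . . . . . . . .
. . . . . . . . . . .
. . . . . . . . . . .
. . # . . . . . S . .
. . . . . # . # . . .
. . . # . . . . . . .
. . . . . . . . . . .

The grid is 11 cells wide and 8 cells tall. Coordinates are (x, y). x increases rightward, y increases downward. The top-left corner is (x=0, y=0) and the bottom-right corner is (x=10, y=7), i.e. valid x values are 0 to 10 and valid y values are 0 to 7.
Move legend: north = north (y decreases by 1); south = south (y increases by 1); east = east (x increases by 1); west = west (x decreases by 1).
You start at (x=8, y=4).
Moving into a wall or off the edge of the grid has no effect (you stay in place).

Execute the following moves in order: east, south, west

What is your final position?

Start: (x=8, y=4)
  east (east): (x=8, y=4) -> (x=9, y=4)
  south (south): (x=9, y=4) -> (x=9, y=5)
  west (west): (x=9, y=5) -> (x=8, y=5)
Final: (x=8, y=5)

Answer: Final position: (x=8, y=5)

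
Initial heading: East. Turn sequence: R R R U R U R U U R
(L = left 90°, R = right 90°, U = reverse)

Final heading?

Answer: Final heading: West

Derivation:
Start: East
  R (right (90° clockwise)) -> South
  R (right (90° clockwise)) -> West
  R (right (90° clockwise)) -> North
  U (U-turn (180°)) -> South
  R (right (90° clockwise)) -> West
  U (U-turn (180°)) -> East
  R (right (90° clockwise)) -> South
  U (U-turn (180°)) -> North
  U (U-turn (180°)) -> South
  R (right (90° clockwise)) -> West
Final: West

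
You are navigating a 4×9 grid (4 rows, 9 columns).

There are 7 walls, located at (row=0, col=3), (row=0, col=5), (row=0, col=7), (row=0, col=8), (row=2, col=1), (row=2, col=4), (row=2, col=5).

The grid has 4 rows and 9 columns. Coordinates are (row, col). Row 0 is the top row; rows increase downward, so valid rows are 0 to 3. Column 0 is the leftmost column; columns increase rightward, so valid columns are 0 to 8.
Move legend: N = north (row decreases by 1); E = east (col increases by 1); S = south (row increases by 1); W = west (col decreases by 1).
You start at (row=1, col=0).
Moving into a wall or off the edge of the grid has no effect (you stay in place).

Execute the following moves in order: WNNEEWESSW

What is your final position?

Start: (row=1, col=0)
  W (west): blocked, stay at (row=1, col=0)
  N (north): (row=1, col=0) -> (row=0, col=0)
  N (north): blocked, stay at (row=0, col=0)
  E (east): (row=0, col=0) -> (row=0, col=1)
  E (east): (row=0, col=1) -> (row=0, col=2)
  W (west): (row=0, col=2) -> (row=0, col=1)
  E (east): (row=0, col=1) -> (row=0, col=2)
  S (south): (row=0, col=2) -> (row=1, col=2)
  S (south): (row=1, col=2) -> (row=2, col=2)
  W (west): blocked, stay at (row=2, col=2)
Final: (row=2, col=2)

Answer: Final position: (row=2, col=2)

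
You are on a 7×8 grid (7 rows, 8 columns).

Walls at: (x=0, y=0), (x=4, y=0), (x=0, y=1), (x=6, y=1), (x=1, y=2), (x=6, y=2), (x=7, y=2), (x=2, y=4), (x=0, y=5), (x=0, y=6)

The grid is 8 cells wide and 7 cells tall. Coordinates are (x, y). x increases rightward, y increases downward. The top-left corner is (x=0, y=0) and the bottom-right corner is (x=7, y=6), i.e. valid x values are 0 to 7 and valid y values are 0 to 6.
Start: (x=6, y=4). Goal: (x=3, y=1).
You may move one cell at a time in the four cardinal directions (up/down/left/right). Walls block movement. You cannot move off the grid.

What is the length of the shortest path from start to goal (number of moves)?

Answer: Shortest path length: 6

Derivation:
BFS from (x=6, y=4) until reaching (x=3, y=1):
  Distance 0: (x=6, y=4)
  Distance 1: (x=6, y=3), (x=5, y=4), (x=7, y=4), (x=6, y=5)
  Distance 2: (x=5, y=3), (x=7, y=3), (x=4, y=4), (x=5, y=5), (x=7, y=5), (x=6, y=6)
  Distance 3: (x=5, y=2), (x=4, y=3), (x=3, y=4), (x=4, y=5), (x=5, y=6), (x=7, y=6)
  Distance 4: (x=5, y=1), (x=4, y=2), (x=3, y=3), (x=3, y=5), (x=4, y=6)
  Distance 5: (x=5, y=0), (x=4, y=1), (x=3, y=2), (x=2, y=3), (x=2, y=5), (x=3, y=6)
  Distance 6: (x=6, y=0), (x=3, y=1), (x=2, y=2), (x=1, y=3), (x=1, y=5), (x=2, y=6)  <- goal reached here
One shortest path (6 moves): (x=6, y=4) -> (x=5, y=4) -> (x=4, y=4) -> (x=3, y=4) -> (x=3, y=3) -> (x=3, y=2) -> (x=3, y=1)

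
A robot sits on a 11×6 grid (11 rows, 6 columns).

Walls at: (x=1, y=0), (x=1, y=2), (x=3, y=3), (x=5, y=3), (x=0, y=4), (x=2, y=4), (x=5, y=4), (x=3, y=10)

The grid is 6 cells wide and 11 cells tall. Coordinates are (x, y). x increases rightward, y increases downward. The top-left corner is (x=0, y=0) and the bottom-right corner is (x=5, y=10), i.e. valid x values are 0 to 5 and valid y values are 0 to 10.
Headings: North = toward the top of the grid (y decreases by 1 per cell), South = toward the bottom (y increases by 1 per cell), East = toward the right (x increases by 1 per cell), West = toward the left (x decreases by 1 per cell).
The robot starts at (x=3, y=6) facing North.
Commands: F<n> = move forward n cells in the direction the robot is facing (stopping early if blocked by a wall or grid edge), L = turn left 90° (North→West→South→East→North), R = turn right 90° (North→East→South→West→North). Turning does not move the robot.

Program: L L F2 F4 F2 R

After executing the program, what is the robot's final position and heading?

Answer: Final position: (x=3, y=9), facing West

Derivation:
Start: (x=3, y=6), facing North
  L: turn left, now facing West
  L: turn left, now facing South
  F2: move forward 2, now at (x=3, y=8)
  F4: move forward 1/4 (blocked), now at (x=3, y=9)
  F2: move forward 0/2 (blocked), now at (x=3, y=9)
  R: turn right, now facing West
Final: (x=3, y=9), facing West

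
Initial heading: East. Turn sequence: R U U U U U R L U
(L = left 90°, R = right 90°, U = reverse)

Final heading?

Start: East
  R (right (90° clockwise)) -> South
  U (U-turn (180°)) -> North
  U (U-turn (180°)) -> South
  U (U-turn (180°)) -> North
  U (U-turn (180°)) -> South
  U (U-turn (180°)) -> North
  R (right (90° clockwise)) -> East
  L (left (90° counter-clockwise)) -> North
  U (U-turn (180°)) -> South
Final: South

Answer: Final heading: South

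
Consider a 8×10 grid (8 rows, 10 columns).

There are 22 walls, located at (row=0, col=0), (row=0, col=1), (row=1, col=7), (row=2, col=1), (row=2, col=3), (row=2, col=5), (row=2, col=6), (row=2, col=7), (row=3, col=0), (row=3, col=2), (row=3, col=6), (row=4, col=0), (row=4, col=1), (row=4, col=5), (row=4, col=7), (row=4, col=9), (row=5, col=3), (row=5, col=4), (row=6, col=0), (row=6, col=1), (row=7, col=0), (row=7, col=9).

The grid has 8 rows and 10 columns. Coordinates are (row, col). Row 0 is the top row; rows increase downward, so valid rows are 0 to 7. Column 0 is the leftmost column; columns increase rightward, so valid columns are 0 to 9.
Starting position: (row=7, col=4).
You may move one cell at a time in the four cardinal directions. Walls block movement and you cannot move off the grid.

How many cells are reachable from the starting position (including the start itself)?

Answer: Reachable cells: 57

Derivation:
BFS flood-fill from (row=7, col=4):
  Distance 0: (row=7, col=4)
  Distance 1: (row=6, col=4), (row=7, col=3), (row=7, col=5)
  Distance 2: (row=6, col=3), (row=6, col=5), (row=7, col=2), (row=7, col=6)
  Distance 3: (row=5, col=5), (row=6, col=2), (row=6, col=6), (row=7, col=1), (row=7, col=7)
  Distance 4: (row=5, col=2), (row=5, col=6), (row=6, col=7), (row=7, col=8)
  Distance 5: (row=4, col=2), (row=4, col=6), (row=5, col=1), (row=5, col=7), (row=6, col=8)
  Distance 6: (row=4, col=3), (row=5, col=0), (row=5, col=8), (row=6, col=9)
  Distance 7: (row=3, col=3), (row=4, col=4), (row=4, col=8), (row=5, col=9)
  Distance 8: (row=3, col=4), (row=3, col=8)
  Distance 9: (row=2, col=4), (row=2, col=8), (row=3, col=5), (row=3, col=7), (row=3, col=9)
  Distance 10: (row=1, col=4), (row=1, col=8), (row=2, col=9)
  Distance 11: (row=0, col=4), (row=0, col=8), (row=1, col=3), (row=1, col=5), (row=1, col=9)
  Distance 12: (row=0, col=3), (row=0, col=5), (row=0, col=7), (row=0, col=9), (row=1, col=2), (row=1, col=6)
  Distance 13: (row=0, col=2), (row=0, col=6), (row=1, col=1), (row=2, col=2)
  Distance 14: (row=1, col=0)
  Distance 15: (row=2, col=0)
Total reachable: 57 (grid has 58 open cells total)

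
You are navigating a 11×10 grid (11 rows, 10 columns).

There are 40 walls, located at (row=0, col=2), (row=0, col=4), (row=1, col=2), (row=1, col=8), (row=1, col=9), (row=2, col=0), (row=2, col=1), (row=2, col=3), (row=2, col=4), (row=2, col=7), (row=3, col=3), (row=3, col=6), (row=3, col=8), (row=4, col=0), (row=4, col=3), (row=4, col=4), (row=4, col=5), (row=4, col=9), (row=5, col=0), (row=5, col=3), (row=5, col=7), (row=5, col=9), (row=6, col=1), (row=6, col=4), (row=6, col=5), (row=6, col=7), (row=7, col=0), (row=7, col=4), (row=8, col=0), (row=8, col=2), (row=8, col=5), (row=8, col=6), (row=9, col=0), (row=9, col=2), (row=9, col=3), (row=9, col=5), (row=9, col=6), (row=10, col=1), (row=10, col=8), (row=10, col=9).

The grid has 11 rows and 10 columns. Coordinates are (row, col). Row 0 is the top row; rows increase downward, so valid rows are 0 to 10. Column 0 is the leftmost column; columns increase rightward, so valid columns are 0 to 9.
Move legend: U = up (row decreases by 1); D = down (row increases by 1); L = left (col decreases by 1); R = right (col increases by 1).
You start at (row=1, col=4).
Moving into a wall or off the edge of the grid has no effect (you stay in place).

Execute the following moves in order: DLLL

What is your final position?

Start: (row=1, col=4)
  D (down): blocked, stay at (row=1, col=4)
  L (left): (row=1, col=4) -> (row=1, col=3)
  L (left): blocked, stay at (row=1, col=3)
  L (left): blocked, stay at (row=1, col=3)
Final: (row=1, col=3)

Answer: Final position: (row=1, col=3)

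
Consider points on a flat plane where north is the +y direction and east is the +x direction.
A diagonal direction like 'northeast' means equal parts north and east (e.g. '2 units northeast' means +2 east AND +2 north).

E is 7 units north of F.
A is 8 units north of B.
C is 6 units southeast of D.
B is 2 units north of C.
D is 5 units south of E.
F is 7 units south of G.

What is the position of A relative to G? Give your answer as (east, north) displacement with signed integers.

Place G at the origin (east=0, north=0).
  F is 7 units south of G: delta (east=+0, north=-7); F at (east=0, north=-7).
  E is 7 units north of F: delta (east=+0, north=+7); E at (east=0, north=0).
  D is 5 units south of E: delta (east=+0, north=-5); D at (east=0, north=-5).
  C is 6 units southeast of D: delta (east=+6, north=-6); C at (east=6, north=-11).
  B is 2 units north of C: delta (east=+0, north=+2); B at (east=6, north=-9).
  A is 8 units north of B: delta (east=+0, north=+8); A at (east=6, north=-1).
Therefore A relative to G: (east=6, north=-1).

Answer: A is at (east=6, north=-1) relative to G.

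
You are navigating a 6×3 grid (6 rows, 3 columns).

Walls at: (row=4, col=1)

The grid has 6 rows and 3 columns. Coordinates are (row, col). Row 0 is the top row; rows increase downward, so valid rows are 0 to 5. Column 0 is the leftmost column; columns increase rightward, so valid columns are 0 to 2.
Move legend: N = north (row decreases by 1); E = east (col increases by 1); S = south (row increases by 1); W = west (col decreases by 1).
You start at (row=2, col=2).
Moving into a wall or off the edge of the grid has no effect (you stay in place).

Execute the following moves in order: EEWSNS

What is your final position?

Start: (row=2, col=2)
  E (east): blocked, stay at (row=2, col=2)
  E (east): blocked, stay at (row=2, col=2)
  W (west): (row=2, col=2) -> (row=2, col=1)
  S (south): (row=2, col=1) -> (row=3, col=1)
  N (north): (row=3, col=1) -> (row=2, col=1)
  S (south): (row=2, col=1) -> (row=3, col=1)
Final: (row=3, col=1)

Answer: Final position: (row=3, col=1)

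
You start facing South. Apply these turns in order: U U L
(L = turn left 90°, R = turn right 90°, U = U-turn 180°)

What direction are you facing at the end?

Answer: Final heading: East

Derivation:
Start: South
  U (U-turn (180°)) -> North
  U (U-turn (180°)) -> South
  L (left (90° counter-clockwise)) -> East
Final: East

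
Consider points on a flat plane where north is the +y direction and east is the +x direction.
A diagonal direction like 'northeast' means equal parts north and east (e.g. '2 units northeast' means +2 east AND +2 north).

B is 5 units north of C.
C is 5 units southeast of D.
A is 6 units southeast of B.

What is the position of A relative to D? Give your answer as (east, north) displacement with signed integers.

Place D at the origin (east=0, north=0).
  C is 5 units southeast of D: delta (east=+5, north=-5); C at (east=5, north=-5).
  B is 5 units north of C: delta (east=+0, north=+5); B at (east=5, north=0).
  A is 6 units southeast of B: delta (east=+6, north=-6); A at (east=11, north=-6).
Therefore A relative to D: (east=11, north=-6).

Answer: A is at (east=11, north=-6) relative to D.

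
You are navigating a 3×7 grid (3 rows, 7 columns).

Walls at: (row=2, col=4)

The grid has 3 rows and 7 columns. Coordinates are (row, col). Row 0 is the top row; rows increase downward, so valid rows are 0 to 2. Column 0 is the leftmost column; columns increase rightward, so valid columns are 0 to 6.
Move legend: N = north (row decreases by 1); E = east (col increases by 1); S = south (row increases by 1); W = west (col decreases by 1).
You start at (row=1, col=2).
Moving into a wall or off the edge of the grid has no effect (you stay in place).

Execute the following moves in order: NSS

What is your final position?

Answer: Final position: (row=2, col=2)

Derivation:
Start: (row=1, col=2)
  N (north): (row=1, col=2) -> (row=0, col=2)
  S (south): (row=0, col=2) -> (row=1, col=2)
  S (south): (row=1, col=2) -> (row=2, col=2)
Final: (row=2, col=2)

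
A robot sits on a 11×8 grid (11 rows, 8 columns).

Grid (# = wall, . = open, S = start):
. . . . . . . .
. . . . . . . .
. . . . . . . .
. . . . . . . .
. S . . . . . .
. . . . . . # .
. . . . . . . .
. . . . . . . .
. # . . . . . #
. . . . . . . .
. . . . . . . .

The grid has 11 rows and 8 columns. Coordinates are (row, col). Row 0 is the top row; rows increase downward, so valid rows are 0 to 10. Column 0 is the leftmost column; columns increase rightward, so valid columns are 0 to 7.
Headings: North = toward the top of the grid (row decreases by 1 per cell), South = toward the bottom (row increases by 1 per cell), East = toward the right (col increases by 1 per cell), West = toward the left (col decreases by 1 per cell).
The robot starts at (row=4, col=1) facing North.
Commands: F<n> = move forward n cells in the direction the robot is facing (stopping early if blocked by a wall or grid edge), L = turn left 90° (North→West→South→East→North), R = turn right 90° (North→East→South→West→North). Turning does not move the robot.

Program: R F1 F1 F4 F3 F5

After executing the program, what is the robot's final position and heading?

Answer: Final position: (row=4, col=7), facing East

Derivation:
Start: (row=4, col=1), facing North
  R: turn right, now facing East
  F1: move forward 1, now at (row=4, col=2)
  F1: move forward 1, now at (row=4, col=3)
  F4: move forward 4, now at (row=4, col=7)
  F3: move forward 0/3 (blocked), now at (row=4, col=7)
  F5: move forward 0/5 (blocked), now at (row=4, col=7)
Final: (row=4, col=7), facing East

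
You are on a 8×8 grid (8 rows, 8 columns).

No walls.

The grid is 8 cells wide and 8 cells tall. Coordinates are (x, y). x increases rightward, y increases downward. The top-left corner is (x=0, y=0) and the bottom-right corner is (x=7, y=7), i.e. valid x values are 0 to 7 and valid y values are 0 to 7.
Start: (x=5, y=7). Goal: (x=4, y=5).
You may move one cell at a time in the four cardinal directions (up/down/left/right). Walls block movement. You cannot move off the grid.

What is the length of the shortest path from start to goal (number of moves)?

Answer: Shortest path length: 3

Derivation:
BFS from (x=5, y=7) until reaching (x=4, y=5):
  Distance 0: (x=5, y=7)
  Distance 1: (x=5, y=6), (x=4, y=7), (x=6, y=7)
  Distance 2: (x=5, y=5), (x=4, y=6), (x=6, y=6), (x=3, y=7), (x=7, y=7)
  Distance 3: (x=5, y=4), (x=4, y=5), (x=6, y=5), (x=3, y=6), (x=7, y=6), (x=2, y=7)  <- goal reached here
One shortest path (3 moves): (x=5, y=7) -> (x=4, y=7) -> (x=4, y=6) -> (x=4, y=5)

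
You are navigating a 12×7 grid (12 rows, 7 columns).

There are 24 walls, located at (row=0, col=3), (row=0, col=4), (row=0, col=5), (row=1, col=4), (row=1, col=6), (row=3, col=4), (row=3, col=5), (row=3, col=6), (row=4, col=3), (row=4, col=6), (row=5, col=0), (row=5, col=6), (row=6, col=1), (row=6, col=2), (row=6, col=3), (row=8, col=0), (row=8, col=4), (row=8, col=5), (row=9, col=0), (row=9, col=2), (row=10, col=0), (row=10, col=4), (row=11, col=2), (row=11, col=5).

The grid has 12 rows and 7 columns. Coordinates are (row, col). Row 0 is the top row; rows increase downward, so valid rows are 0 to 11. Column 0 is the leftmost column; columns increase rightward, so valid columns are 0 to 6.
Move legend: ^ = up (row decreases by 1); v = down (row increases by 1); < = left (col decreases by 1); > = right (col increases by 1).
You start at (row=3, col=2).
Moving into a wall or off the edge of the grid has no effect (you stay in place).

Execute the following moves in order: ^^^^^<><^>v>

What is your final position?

Answer: Final position: (row=1, col=3)

Derivation:
Start: (row=3, col=2)
  ^ (up): (row=3, col=2) -> (row=2, col=2)
  ^ (up): (row=2, col=2) -> (row=1, col=2)
  ^ (up): (row=1, col=2) -> (row=0, col=2)
  ^ (up): blocked, stay at (row=0, col=2)
  ^ (up): blocked, stay at (row=0, col=2)
  < (left): (row=0, col=2) -> (row=0, col=1)
  > (right): (row=0, col=1) -> (row=0, col=2)
  < (left): (row=0, col=2) -> (row=0, col=1)
  ^ (up): blocked, stay at (row=0, col=1)
  > (right): (row=0, col=1) -> (row=0, col=2)
  v (down): (row=0, col=2) -> (row=1, col=2)
  > (right): (row=1, col=2) -> (row=1, col=3)
Final: (row=1, col=3)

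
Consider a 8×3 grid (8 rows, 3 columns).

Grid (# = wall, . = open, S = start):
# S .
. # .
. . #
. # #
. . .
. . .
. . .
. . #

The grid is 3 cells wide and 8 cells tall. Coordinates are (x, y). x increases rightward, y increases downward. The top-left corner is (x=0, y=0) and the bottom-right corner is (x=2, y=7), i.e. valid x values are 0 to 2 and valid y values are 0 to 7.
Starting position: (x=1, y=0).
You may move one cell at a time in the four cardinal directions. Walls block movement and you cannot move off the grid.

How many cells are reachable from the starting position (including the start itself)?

Answer: Reachable cells: 3

Derivation:
BFS flood-fill from (x=1, y=0):
  Distance 0: (x=1, y=0)
  Distance 1: (x=2, y=0)
  Distance 2: (x=2, y=1)
Total reachable: 3 (grid has 18 open cells total)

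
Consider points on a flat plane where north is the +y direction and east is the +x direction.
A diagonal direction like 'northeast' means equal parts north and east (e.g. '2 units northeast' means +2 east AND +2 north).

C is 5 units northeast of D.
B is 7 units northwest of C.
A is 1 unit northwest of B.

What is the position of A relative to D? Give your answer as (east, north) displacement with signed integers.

Answer: A is at (east=-3, north=13) relative to D.

Derivation:
Place D at the origin (east=0, north=0).
  C is 5 units northeast of D: delta (east=+5, north=+5); C at (east=5, north=5).
  B is 7 units northwest of C: delta (east=-7, north=+7); B at (east=-2, north=12).
  A is 1 unit northwest of B: delta (east=-1, north=+1); A at (east=-3, north=13).
Therefore A relative to D: (east=-3, north=13).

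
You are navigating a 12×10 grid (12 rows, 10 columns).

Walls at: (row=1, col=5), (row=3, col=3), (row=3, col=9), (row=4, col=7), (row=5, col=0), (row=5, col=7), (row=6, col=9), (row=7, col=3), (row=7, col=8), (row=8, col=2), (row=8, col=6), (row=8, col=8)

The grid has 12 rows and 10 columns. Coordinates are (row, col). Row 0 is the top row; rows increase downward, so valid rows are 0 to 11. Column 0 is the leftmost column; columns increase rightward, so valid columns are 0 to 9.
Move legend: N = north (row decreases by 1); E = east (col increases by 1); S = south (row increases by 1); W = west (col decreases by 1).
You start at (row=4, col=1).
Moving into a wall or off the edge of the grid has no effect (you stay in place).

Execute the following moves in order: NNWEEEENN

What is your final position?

Answer: Final position: (row=0, col=4)

Derivation:
Start: (row=4, col=1)
  N (north): (row=4, col=1) -> (row=3, col=1)
  N (north): (row=3, col=1) -> (row=2, col=1)
  W (west): (row=2, col=1) -> (row=2, col=0)
  E (east): (row=2, col=0) -> (row=2, col=1)
  E (east): (row=2, col=1) -> (row=2, col=2)
  E (east): (row=2, col=2) -> (row=2, col=3)
  E (east): (row=2, col=3) -> (row=2, col=4)
  N (north): (row=2, col=4) -> (row=1, col=4)
  N (north): (row=1, col=4) -> (row=0, col=4)
Final: (row=0, col=4)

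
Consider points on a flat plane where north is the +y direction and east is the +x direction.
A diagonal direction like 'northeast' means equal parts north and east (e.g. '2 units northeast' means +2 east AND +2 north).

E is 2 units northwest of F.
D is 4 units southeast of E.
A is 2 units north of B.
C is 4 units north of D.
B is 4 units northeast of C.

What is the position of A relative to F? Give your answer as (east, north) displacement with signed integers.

Place F at the origin (east=0, north=0).
  E is 2 units northwest of F: delta (east=-2, north=+2); E at (east=-2, north=2).
  D is 4 units southeast of E: delta (east=+4, north=-4); D at (east=2, north=-2).
  C is 4 units north of D: delta (east=+0, north=+4); C at (east=2, north=2).
  B is 4 units northeast of C: delta (east=+4, north=+4); B at (east=6, north=6).
  A is 2 units north of B: delta (east=+0, north=+2); A at (east=6, north=8).
Therefore A relative to F: (east=6, north=8).

Answer: A is at (east=6, north=8) relative to F.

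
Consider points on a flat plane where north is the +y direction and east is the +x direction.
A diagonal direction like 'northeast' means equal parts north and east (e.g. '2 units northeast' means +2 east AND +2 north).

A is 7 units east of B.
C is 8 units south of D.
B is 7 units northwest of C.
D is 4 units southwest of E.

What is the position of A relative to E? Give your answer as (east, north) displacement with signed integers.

Place E at the origin (east=0, north=0).
  D is 4 units southwest of E: delta (east=-4, north=-4); D at (east=-4, north=-4).
  C is 8 units south of D: delta (east=+0, north=-8); C at (east=-4, north=-12).
  B is 7 units northwest of C: delta (east=-7, north=+7); B at (east=-11, north=-5).
  A is 7 units east of B: delta (east=+7, north=+0); A at (east=-4, north=-5).
Therefore A relative to E: (east=-4, north=-5).

Answer: A is at (east=-4, north=-5) relative to E.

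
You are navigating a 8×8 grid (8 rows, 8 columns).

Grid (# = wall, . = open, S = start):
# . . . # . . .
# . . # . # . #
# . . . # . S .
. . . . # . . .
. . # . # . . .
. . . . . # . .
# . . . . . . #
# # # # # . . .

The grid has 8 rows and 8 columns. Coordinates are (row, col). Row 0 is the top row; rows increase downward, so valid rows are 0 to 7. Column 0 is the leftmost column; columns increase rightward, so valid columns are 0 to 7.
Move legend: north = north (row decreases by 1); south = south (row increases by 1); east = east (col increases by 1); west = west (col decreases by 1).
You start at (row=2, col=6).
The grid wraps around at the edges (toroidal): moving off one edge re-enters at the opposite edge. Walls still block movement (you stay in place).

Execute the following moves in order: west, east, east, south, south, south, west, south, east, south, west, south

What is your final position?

Start: (row=2, col=6)
  west (west): (row=2, col=6) -> (row=2, col=5)
  east (east): (row=2, col=5) -> (row=2, col=6)
  east (east): (row=2, col=6) -> (row=2, col=7)
  south (south): (row=2, col=7) -> (row=3, col=7)
  south (south): (row=3, col=7) -> (row=4, col=7)
  south (south): (row=4, col=7) -> (row=5, col=7)
  west (west): (row=5, col=7) -> (row=5, col=6)
  south (south): (row=5, col=6) -> (row=6, col=6)
  east (east): blocked, stay at (row=6, col=6)
  south (south): (row=6, col=6) -> (row=7, col=6)
  west (west): (row=7, col=6) -> (row=7, col=5)
  south (south): (row=7, col=5) -> (row=0, col=5)
Final: (row=0, col=5)

Answer: Final position: (row=0, col=5)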